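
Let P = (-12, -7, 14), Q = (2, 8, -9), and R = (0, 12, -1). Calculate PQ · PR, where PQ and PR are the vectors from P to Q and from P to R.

798

PQ = Q − P = (14, 15, -23)
PR = R − P = (12, 19, -15)
PQ · PR = 14·12 + 15·19 + (-23)·(-15) = 168 + 285 + 345 = 798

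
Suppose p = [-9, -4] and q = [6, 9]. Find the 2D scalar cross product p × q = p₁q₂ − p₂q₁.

(-9)·9 - (-4)·6 = -81 - (-24) = -57

-57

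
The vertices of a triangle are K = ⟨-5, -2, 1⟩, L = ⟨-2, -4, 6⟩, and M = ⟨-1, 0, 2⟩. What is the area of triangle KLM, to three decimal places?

KL = (3, -2, 5),  KM = (4, 2, 1)
i: (-2)·1 - 5·2 = -2 - 10 = -12
j: 5·4 - 3·1 = 20 - 3 = 17
k: 3·2 - (-2)·4 = 6 - (-8) = 14
KL × KM = (-12, 17, 14)
|KL × KM| = √629 ≈ 25.0799
area = ½ · 25.0799 ≈ 12.540

12.540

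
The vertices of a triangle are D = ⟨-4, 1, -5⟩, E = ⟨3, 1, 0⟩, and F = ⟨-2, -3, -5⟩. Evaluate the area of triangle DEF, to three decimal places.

DE = (7, 0, 5),  DF = (2, -4, 0)
i: 0·0 - 5·(-4) = 0 - (-20) = 20
j: 5·2 - 7·0 = 10 - 0 = 10
k: 7·(-4) - 0·2 = -28 - 0 = -28
DE × DF = (20, 10, -28)
|DE × DF| = √1284 ≈ 35.8329
area = ½ · 35.8329 ≈ 17.916

17.916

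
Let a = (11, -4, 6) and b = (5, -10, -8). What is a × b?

(92, 118, -90)

i: (-4)·(-8) - 6·(-10) = 32 - (-60) = 92
j: 6·5 - 11·(-8) = 30 - (-88) = 118
k: 11·(-10) - (-4)·5 = -110 - (-20) = -90
a × b = (92, 118, -90)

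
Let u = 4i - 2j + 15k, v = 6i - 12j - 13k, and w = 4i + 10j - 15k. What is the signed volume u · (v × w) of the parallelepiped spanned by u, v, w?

v × w:
i: (-12)·(-15) - (-13)·10 = 180 - (-130) = 310
j: (-13)·4 - 6·(-15) = -52 - (-90) = 38
k: 6·10 - (-12)·4 = 60 - (-48) = 108
v × w = (310, 38, 108)
u · (v × w) = 4·310 + (-2)·38 + 15·108 = 1240 - 76 + 1620 = 2784

2784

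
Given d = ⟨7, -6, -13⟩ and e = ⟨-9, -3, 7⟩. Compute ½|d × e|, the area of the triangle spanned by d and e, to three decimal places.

i: (-6)·7 - (-13)·(-3) = -42 - 39 = -81
j: (-13)·(-9) - 7·7 = 117 - 49 = 68
k: 7·(-3) - (-6)·(-9) = -21 - 54 = -75
d × e = (-81, 68, -75)
|d × e| = √((-81)² + 68² + (-75)²) = √16810 ≈ 129.6534
area = ½ · 129.6534 ≈ 64.827

64.827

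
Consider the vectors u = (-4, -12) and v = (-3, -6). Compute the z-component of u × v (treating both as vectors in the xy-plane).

-12

(-4)·(-6) - (-12)·(-3) = 24 - 36 = -12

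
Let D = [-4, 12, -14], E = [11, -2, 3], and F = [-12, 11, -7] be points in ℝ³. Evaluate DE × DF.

DE = (15, -14, 17)
DF = (-8, -1, 7)
i: (-14)·7 - 17·(-1) = -98 - (-17) = -81
j: 17·(-8) - 15·7 = -136 - 105 = -241
k: 15·(-1) - (-14)·(-8) = -15 - 112 = -127
DE × DF = (-81, -241, -127)

(-81, -241, -127)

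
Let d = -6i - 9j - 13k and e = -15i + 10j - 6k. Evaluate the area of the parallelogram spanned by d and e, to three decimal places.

311.708

i: (-9)·(-6) - (-13)·10 = 54 - (-130) = 184
j: (-13)·(-15) - (-6)·(-6) = 195 - 36 = 159
k: (-6)·10 - (-9)·(-15) = -60 - 135 = -195
d × e = (184, 159, -195)
|d × e| = √(184² + 159² + (-195)²) = √97162 ≈ 311.7082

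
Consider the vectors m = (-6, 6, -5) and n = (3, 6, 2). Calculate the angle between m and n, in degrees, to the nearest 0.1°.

83.3

m · n = (-6)·3 + 6·6 + (-5)·2 = -18 + 36 - 10 = 8
|m|² = 36 + 36 + 25 = 97,  |m| = √97 ≈ 9.848858
|n|² = 9 + 36 + 4 = 49,  |n| = √49 ≈ 7.000000
cos θ = 8 / (9.848858 · 7.000000) ≈ 0.11604
θ = arccos(0.11604) ≈ 83.3°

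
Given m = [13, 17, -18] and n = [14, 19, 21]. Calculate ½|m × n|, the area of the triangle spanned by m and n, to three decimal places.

i: 17·21 - (-18)·19 = 357 - (-342) = 699
j: (-18)·14 - 13·21 = -252 - 273 = -525
k: 13·19 - 17·14 = 247 - 238 = 9
m × n = (699, -525, 9)
|m × n| = √(699² + (-525)² + 9²) = √764307 ≈ 874.2465
area = ½ · 874.2465 ≈ 437.123

437.123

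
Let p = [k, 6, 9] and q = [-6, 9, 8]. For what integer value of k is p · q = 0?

21

p · q = k·(-6) + 6·9 + 9·8 = 126 - 6k
Set equal to 0: -6k = -126, so k = 21.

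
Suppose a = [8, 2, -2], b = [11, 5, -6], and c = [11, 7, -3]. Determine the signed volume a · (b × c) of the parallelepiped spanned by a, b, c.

b × c:
i: 5·(-3) - (-6)·7 = -15 - (-42) = 27
j: (-6)·11 - 11·(-3) = -66 - (-33) = -33
k: 11·7 - 5·11 = 77 - 55 = 22
b × c = (27, -33, 22)
a · (b × c) = 8·27 + 2·(-33) + (-2)·22 = 216 - 66 - 44 = 106

106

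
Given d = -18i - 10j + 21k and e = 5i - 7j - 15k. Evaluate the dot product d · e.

d · e = (-18)·5 + (-10)·(-7) + 21·(-15) = -90 + 70 - 315 = -335

-335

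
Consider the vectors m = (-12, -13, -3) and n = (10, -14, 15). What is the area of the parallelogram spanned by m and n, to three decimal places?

409.235

i: (-13)·15 - (-3)·(-14) = -195 - 42 = -237
j: (-3)·10 - (-12)·15 = -30 - (-180) = 150
k: (-12)·(-14) - (-13)·10 = 168 - (-130) = 298
m × n = (-237, 150, 298)
|m × n| = √((-237)² + 150² + 298²) = √167473 ≈ 409.2347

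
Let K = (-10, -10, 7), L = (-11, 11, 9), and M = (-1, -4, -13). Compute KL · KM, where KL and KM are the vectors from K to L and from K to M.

KL = L − K = (-1, 21, 2)
KM = M − K = (9, 6, -20)
KL · KM = (-1)·9 + 21·6 + 2·(-20) = -9 + 126 - 40 = 77

77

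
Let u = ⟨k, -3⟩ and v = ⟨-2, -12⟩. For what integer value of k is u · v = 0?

18

u · v = k·(-2) + (-3)·(-12) = 36 - 2k
Set equal to 0: -2k = -36, so k = 18.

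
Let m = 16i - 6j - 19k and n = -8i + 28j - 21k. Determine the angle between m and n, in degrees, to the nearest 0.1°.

m · n = 16·(-8) + (-6)·28 + (-19)·(-21) = -128 - 168 + 399 = 103
|m|² = 256 + 36 + 361 = 653,  |m| = √653 ≈ 25.553865
|n|² = 64 + 784 + 441 = 1289,  |n| = √1289 ≈ 35.902646
cos θ = 103 / (25.553865 · 35.902646) ≈ 0.11227
θ = arccos(0.11227) ≈ 83.6°

83.6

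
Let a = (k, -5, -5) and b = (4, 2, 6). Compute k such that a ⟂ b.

a · b = k·4 + (-5)·2 + (-5)·6 = -40 + 4k
Set equal to 0: 4k = 40, so k = 10.

10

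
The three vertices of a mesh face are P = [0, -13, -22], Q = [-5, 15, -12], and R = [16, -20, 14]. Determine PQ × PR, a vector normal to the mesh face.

PQ = (-5, 28, 10)
PR = (16, -7, 36)
i: 28·36 - 10·(-7) = 1008 - (-70) = 1078
j: 10·16 - (-5)·36 = 160 - (-180) = 340
k: (-5)·(-7) - 28·16 = 35 - 448 = -413
PQ × PR = (1078, 340, -413)

(1078, 340, -413)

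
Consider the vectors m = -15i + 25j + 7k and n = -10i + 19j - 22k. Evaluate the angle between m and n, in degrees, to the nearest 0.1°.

59.3

m · n = (-15)·(-10) + 25·19 + 7·(-22) = 150 + 475 - 154 = 471
|m|² = 225 + 625 + 49 = 899,  |m| = √899 ≈ 29.983329
|n|² = 100 + 361 + 484 = 945,  |n| = √945 ≈ 30.740852
cos θ = 471 / (29.983329 · 30.740852) ≈ 0.51101
θ = arccos(0.51101) ≈ 59.3°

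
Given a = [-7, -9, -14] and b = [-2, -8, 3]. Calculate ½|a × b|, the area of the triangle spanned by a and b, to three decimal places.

76.102

i: (-9)·3 - (-14)·(-8) = -27 - 112 = -139
j: (-14)·(-2) - (-7)·3 = 28 - (-21) = 49
k: (-7)·(-8) - (-9)·(-2) = 56 - 18 = 38
a × b = (-139, 49, 38)
|a × b| = √((-139)² + 49² + 38²) = √23166 ≈ 152.2038
area = ½ · 152.2038 ≈ 76.102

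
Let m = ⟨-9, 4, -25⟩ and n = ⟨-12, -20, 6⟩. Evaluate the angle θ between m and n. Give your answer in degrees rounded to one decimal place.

100.9

m · n = (-9)·(-12) + 4·(-20) + (-25)·6 = 108 - 80 - 150 = -122
|m|² = 81 + 16 + 625 = 722,  |m| = √722 ≈ 26.870058
|n|² = 144 + 400 + 36 = 580,  |n| = √580 ≈ 24.083189
cos θ = -122 / (26.870058 · 24.083189) ≈ -0.18853
θ = arccos(-0.18853) ≈ 100.9°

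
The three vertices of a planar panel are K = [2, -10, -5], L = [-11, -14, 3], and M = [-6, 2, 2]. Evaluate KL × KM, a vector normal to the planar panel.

KL = (-13, -4, 8)
KM = (-8, 12, 7)
i: (-4)·7 - 8·12 = -28 - 96 = -124
j: 8·(-8) - (-13)·7 = -64 - (-91) = 27
k: (-13)·12 - (-4)·(-8) = -156 - 32 = -188
KL × KM = (-124, 27, -188)

(-124, 27, -188)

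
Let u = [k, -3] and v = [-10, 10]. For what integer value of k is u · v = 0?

-3

u · v = k·(-10) + (-3)·10 = -30 - 10k
Set equal to 0: -10k = 30, so k = -3.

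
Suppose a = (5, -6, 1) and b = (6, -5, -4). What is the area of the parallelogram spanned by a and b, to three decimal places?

40.472

i: (-6)·(-4) - 1·(-5) = 24 - (-5) = 29
j: 1·6 - 5·(-4) = 6 - (-20) = 26
k: 5·(-5) - (-6)·6 = -25 - (-36) = 11
a × b = (29, 26, 11)
|a × b| = √(29² + 26² + 11²) = √1638 ≈ 40.4722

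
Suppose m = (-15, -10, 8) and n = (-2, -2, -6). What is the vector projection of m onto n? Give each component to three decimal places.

(-0.091, -0.091, -0.273)

m · n = (-15)·(-2) + (-10)·(-2) + 8·(-6) = 30 + 20 - 48 = 2
|n|² = 4 + 4 + 36 = 44
proj_n m = (2/44) · (-2, -2, -6) ≈ (-0.091, -0.091, -0.273)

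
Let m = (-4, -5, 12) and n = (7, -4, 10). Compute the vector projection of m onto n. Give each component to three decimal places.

m · n = (-4)·7 + (-5)·(-4) + 12·10 = -28 + 20 + 120 = 112
|n|² = 49 + 16 + 100 = 165
proj_n m = (112/165) · (7, -4, 10) ≈ (4.752, -2.715, 6.788)

(4.752, -2.715, 6.788)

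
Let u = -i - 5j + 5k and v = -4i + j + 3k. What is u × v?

(-20, -17, -21)

i: (-5)·3 - 5·1 = -15 - 5 = -20
j: 5·(-4) - (-1)·3 = -20 - (-3) = -17
k: (-1)·1 - (-5)·(-4) = -1 - 20 = -21
u × v = (-20, -17, -21)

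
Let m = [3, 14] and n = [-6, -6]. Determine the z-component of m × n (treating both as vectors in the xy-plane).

3·(-6) - 14·(-6) = -18 - (-84) = 66

66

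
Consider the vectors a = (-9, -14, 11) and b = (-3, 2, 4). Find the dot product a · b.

43

a · b = (-9)·(-3) + (-14)·2 + 11·4 = 27 - 28 + 44 = 43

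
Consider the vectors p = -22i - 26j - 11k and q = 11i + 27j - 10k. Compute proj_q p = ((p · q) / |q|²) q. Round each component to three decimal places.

p · q = (-22)·11 + (-26)·27 + (-11)·(-10) = -242 - 702 + 110 = -834
|q|² = 121 + 729 + 100 = 950
proj_q p = (-834/950) · (11, 27, -10) ≈ (-9.657, -23.703, 8.779)

(-9.657, -23.703, 8.779)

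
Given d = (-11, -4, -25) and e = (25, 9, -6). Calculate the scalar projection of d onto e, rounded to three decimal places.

d · e = (-11)·25 + (-4)·9 + (-25)·(-6) = -275 - 36 + 150 = -161
|e| = √(625 + 81 + 36) = √742 ≈ 27.2397
comp_e d = -161 / √742 ≈ -5.910

-5.910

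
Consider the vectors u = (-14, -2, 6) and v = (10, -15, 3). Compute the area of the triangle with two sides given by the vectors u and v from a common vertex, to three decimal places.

132.627

i: (-2)·3 - 6·(-15) = -6 - (-90) = 84
j: 6·10 - (-14)·3 = 60 - (-42) = 102
k: (-14)·(-15) - (-2)·10 = 210 - (-20) = 230
u × v = (84, 102, 230)
|u × v| = √(84² + 102² + 230²) = √70360 ≈ 265.2546
area = ½ · 265.2546 ≈ 132.627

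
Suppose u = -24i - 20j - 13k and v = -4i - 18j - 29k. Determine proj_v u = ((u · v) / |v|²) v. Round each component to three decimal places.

(-2.821, -12.696, -20.455)

u · v = (-24)·(-4) + (-20)·(-18) + (-13)·(-29) = 96 + 360 + 377 = 833
|v|² = 16 + 324 + 841 = 1181
proj_v u = (833/1181) · (-4, -18, -29) ≈ (-2.821, -12.696, -20.455)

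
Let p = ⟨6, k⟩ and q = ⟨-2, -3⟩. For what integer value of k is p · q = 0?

p · q = 6·(-2) + k·(-3) = -12 - 3k
Set equal to 0: -3k = 12, so k = -4.

-4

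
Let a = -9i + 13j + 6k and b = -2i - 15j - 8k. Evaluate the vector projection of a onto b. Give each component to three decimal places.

a · b = (-9)·(-2) + 13·(-15) + 6·(-8) = 18 - 195 - 48 = -225
|b|² = 4 + 225 + 64 = 293
proj_b a = (-225/293) · (-2, -15, -8) ≈ (1.536, 11.519, 6.143)

(1.536, 11.519, 6.143)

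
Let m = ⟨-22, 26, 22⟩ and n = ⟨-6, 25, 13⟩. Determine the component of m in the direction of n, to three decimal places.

m · n = (-22)·(-6) + 26·25 + 22·13 = 132 + 650 + 286 = 1068
|n| = √(36 + 625 + 169) = √830 ≈ 28.8097
comp_n m = 1068 / √830 ≈ 37.071

37.071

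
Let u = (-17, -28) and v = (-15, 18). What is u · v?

-249

u · v = (-17)·(-15) + (-28)·18 = 255 - 504 = -249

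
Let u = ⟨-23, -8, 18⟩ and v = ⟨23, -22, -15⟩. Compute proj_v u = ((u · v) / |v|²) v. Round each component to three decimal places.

u · v = (-23)·23 + (-8)·(-22) + 18·(-15) = -529 + 176 - 270 = -623
|v|² = 529 + 484 + 225 = 1238
proj_v u = (-623/1238) · (23, -22, -15) ≈ (-11.574, 11.071, 7.548)

(-11.574, 11.071, 7.548)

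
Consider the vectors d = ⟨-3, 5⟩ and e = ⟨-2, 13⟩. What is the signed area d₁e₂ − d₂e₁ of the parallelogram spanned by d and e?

-29

(-3)·13 - 5·(-2) = -39 - (-10) = -29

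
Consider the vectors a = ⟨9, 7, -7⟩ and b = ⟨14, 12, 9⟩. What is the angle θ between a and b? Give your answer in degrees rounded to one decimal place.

57.6

a · b = 9·14 + 7·12 + (-7)·9 = 126 + 84 - 63 = 147
|a|² = 81 + 49 + 49 = 179,  |a| = √179 ≈ 13.379088
|b|² = 196 + 144 + 81 = 421,  |b| = √421 ≈ 20.518285
cos θ = 147 / (13.379088 · 20.518285) ≈ 0.53549
θ = arccos(0.53549) ≈ 57.6°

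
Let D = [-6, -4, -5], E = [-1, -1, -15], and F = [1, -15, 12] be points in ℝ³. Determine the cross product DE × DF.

(-59, -155, -76)

DE = (5, 3, -10)
DF = (7, -11, 17)
i: 3·17 - (-10)·(-11) = 51 - 110 = -59
j: (-10)·7 - 5·17 = -70 - 85 = -155
k: 5·(-11) - 3·7 = -55 - 21 = -76
DE × DF = (-59, -155, -76)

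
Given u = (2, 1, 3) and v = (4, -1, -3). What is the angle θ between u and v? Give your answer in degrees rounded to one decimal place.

96.0

u · v = 2·4 + 1·(-1) + 3·(-3) = 8 - 1 - 9 = -2
|u|² = 4 + 1 + 9 = 14,  |u| = √14 ≈ 3.741657
|v|² = 16 + 1 + 9 = 26,  |v| = √26 ≈ 5.099020
cos θ = -2 / (3.741657 · 5.099020) ≈ -0.10483
θ = arccos(-0.10483) ≈ 96.0°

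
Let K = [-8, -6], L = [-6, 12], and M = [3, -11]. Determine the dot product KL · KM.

KL = L − K = (2, 18)
KM = M − K = (11, -5)
KL · KM = 2·11 + 18·(-5) = 22 - 90 = -68

-68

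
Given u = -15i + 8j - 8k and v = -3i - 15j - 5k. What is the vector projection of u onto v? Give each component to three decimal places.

u · v = (-15)·(-3) + 8·(-15) + (-8)·(-5) = 45 - 120 + 40 = -35
|v|² = 9 + 225 + 25 = 259
proj_v u = (-35/259) · (-3, -15, -5) ≈ (0.405, 2.027, 0.676)

(0.405, 2.027, 0.676)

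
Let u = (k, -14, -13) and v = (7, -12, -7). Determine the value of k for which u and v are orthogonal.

-37

u · v = k·7 + (-14)·(-12) + (-13)·(-7) = 259 + 7k
Set equal to 0: 7k = -259, so k = -37.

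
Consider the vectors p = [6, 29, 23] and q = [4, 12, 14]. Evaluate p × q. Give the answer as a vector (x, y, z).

i: 29·14 - 23·12 = 406 - 276 = 130
j: 23·4 - 6·14 = 92 - 84 = 8
k: 6·12 - 29·4 = 72 - 116 = -44
p × q = (130, 8, -44)

(130, 8, -44)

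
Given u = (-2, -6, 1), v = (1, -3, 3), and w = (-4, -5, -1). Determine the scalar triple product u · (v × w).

13

v × w:
i: (-3)·(-1) - 3·(-5) = 3 - (-15) = 18
j: 3·(-4) - 1·(-1) = -12 - (-1) = -11
k: 1·(-5) - (-3)·(-4) = -5 - 12 = -17
v × w = (18, -11, -17)
u · (v × w) = (-2)·18 + (-6)·(-11) + 1·(-17) = -36 + 66 - 17 = 13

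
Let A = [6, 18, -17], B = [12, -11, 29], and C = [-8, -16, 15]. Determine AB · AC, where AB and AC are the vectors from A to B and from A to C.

AB = B − A = (6, -29, 46)
AC = C − A = (-14, -34, 32)
AB · AC = 6·(-14) + (-29)·(-34) + 46·32 = -84 + 986 + 1472 = 2374

2374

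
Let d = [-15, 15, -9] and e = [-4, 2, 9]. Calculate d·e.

d · e = (-15)·(-4) + 15·2 + (-9)·9 = 60 + 30 - 81 = 9

9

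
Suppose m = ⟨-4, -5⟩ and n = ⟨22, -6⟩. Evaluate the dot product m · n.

m · n = (-4)·22 + (-5)·(-6) = -88 + 30 = -58

-58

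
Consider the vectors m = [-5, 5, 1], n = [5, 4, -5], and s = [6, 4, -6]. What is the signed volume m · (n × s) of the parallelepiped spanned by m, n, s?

n × s:
i: 4·(-6) - (-5)·4 = -24 - (-20) = -4
j: (-5)·6 - 5·(-6) = -30 - (-30) = 0
k: 5·4 - 4·6 = 20 - 24 = -4
n × s = (-4, 0, -4)
m · (n × s) = (-5)·(-4) + 5·0 + 1·(-4) = 20 + 0 - 4 = 16

16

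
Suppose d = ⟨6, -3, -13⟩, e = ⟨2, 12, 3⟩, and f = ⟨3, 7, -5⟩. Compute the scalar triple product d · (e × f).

e × f:
i: 12·(-5) - 3·7 = -60 - 21 = -81
j: 3·3 - 2·(-5) = 9 - (-10) = 19
k: 2·7 - 12·3 = 14 - 36 = -22
e × f = (-81, 19, -22)
d · (e × f) = 6·(-81) + (-3)·19 + (-13)·(-22) = -486 - 57 + 286 = -257

-257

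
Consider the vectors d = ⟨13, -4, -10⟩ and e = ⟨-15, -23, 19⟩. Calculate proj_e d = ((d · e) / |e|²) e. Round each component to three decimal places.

d · e = 13·(-15) + (-4)·(-23) + (-10)·19 = -195 + 92 - 190 = -293
|e|² = 225 + 529 + 361 = 1115
proj_e d = (-293/1115) · (-15, -23, 19) ≈ (3.942, 6.044, -4.993)

(3.942, 6.044, -4.993)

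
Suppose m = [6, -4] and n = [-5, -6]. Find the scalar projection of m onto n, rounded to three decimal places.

m · n = 6·(-5) + (-4)·(-6) = -30 + 24 = -6
|n| = √(25 + 36) = √61 ≈ 7.8102
comp_n m = -6 / √61 ≈ -0.768

-0.768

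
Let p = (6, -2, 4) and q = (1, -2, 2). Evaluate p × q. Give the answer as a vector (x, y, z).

(4, -8, -10)

i: (-2)·2 - 4·(-2) = -4 - (-8) = 4
j: 4·1 - 6·2 = 4 - 12 = -8
k: 6·(-2) - (-2)·1 = -12 - (-2) = -10
p × q = (4, -8, -10)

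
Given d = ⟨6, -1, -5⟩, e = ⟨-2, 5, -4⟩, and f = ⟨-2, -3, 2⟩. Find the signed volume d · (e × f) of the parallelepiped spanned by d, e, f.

-104

e × f:
i: 5·2 - (-4)·(-3) = 10 - 12 = -2
j: (-4)·(-2) - (-2)·2 = 8 - (-4) = 12
k: (-2)·(-3) - 5·(-2) = 6 - (-10) = 16
e × f = (-2, 12, 16)
d · (e × f) = 6·(-2) + (-1)·12 + (-5)·16 = -12 - 12 - 80 = -104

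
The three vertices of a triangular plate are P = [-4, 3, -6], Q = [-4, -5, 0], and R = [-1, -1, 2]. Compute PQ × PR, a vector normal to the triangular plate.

PQ = (0, -8, 6)
PR = (3, -4, 8)
i: (-8)·8 - 6·(-4) = -64 - (-24) = -40
j: 6·3 - 0·8 = 18 - 0 = 18
k: 0·(-4) - (-8)·3 = 0 - (-24) = 24
PQ × PR = (-40, 18, 24)

(-40, 18, 24)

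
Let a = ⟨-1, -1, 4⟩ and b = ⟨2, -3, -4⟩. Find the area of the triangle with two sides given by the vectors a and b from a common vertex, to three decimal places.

i: (-1)·(-4) - 4·(-3) = 4 - (-12) = 16
j: 4·2 - (-1)·(-4) = 8 - 4 = 4
k: (-1)·(-3) - (-1)·2 = 3 - (-2) = 5
a × b = (16, 4, 5)
|a × b| = √(16² + 4² + 5²) = √297 ≈ 17.2337
area = ½ · 17.2337 ≈ 8.617

8.617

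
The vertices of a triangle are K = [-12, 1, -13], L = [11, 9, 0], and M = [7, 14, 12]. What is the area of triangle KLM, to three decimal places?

180.384

KL = (23, 8, 13),  KM = (19, 13, 25)
i: 8·25 - 13·13 = 200 - 169 = 31
j: 13·19 - 23·25 = 247 - 575 = -328
k: 23·13 - 8·19 = 299 - 152 = 147
KL × KM = (31, -328, 147)
|KL × KM| = √130154 ≈ 360.7686
area = ½ · 360.7686 ≈ 180.384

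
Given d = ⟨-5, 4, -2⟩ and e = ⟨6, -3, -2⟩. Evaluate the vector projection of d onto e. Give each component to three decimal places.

(-4.653, 2.327, 1.551)

d · e = (-5)·6 + 4·(-3) + (-2)·(-2) = -30 - 12 + 4 = -38
|e|² = 36 + 9 + 4 = 49
proj_e d = (-38/49) · (6, -3, -2) ≈ (-4.653, 2.327, 1.551)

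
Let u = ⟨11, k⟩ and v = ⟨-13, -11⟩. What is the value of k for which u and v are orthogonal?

-13

u · v = 11·(-13) + k·(-11) = -143 - 11k
Set equal to 0: -11k = 143, so k = -13.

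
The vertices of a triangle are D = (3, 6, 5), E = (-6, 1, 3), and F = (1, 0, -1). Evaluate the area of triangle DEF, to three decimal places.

34.496

DE = (-9, -5, -2),  DF = (-2, -6, -6)
i: (-5)·(-6) - (-2)·(-6) = 30 - 12 = 18
j: (-2)·(-2) - (-9)·(-6) = 4 - 54 = -50
k: (-9)·(-6) - (-5)·(-2) = 54 - 10 = 44
DE × DF = (18, -50, 44)
|DE × DF| = √4760 ≈ 68.9928
area = ½ · 68.9928 ≈ 34.496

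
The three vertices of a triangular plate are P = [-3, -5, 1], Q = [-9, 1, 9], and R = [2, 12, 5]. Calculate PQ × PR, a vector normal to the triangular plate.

(-112, 64, -132)

PQ = (-6, 6, 8)
PR = (5, 17, 4)
i: 6·4 - 8·17 = 24 - 136 = -112
j: 8·5 - (-6)·4 = 40 - (-24) = 64
k: (-6)·17 - 6·5 = -102 - 30 = -132
PQ × PR = (-112, 64, -132)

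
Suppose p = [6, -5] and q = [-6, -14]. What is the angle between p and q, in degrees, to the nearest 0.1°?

p · q = 6·(-6) + (-5)·(-14) = -36 + 70 = 34
|p|² = 36 + 25 = 61,  |p| = √61 ≈ 7.810250
|q|² = 36 + 196 = 232,  |q| = √232 ≈ 15.231546
cos θ = 34 / (7.810250 · 15.231546) ≈ 0.28581
θ = arccos(0.28581) ≈ 73.4°

73.4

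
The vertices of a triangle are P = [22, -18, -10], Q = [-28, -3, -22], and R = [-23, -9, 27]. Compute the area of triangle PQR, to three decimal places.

PQ = (-50, 15, -12),  PR = (-45, 9, 37)
i: 15·37 - (-12)·9 = 555 - (-108) = 663
j: (-12)·(-45) - (-50)·37 = 540 - (-1850) = 2390
k: (-50)·9 - 15·(-45) = -450 - (-675) = 225
PQ × PR = (663, 2390, 225)
|PQ × PR| = √6202294 ≈ 2490.4405
area = ½ · 2490.4405 ≈ 1245.220

1245.220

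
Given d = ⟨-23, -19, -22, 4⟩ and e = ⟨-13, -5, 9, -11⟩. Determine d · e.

d · e = (-23)·(-13) + (-19)·(-5) + (-22)·9 + 4·(-11) = 299 + 95 - 198 - 44 = 152

152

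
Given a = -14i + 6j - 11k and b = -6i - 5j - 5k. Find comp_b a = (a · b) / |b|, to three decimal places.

11.754

a · b = (-14)·(-6) + 6·(-5) + (-11)·(-5) = 84 - 30 + 55 = 109
|b| = √(36 + 25 + 25) = √86 ≈ 9.2736
comp_b a = 109 / √86 ≈ 11.754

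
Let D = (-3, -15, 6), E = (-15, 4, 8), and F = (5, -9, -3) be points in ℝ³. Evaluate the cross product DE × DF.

(-183, -92, -224)

DE = (-12, 19, 2)
DF = (8, 6, -9)
i: 19·(-9) - 2·6 = -171 - 12 = -183
j: 2·8 - (-12)·(-9) = 16 - 108 = -92
k: (-12)·6 - 19·8 = -72 - 152 = -224
DE × DF = (-183, -92, -224)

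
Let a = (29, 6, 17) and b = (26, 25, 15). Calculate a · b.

1159

a · b = 29·26 + 6·25 + 17·15 = 754 + 150 + 255 = 1159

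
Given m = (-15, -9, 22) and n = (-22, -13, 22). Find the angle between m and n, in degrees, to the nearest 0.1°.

m · n = (-15)·(-22) + (-9)·(-13) + 22·22 = 330 + 117 + 484 = 931
|m|² = 225 + 81 + 484 = 790,  |m| = √790 ≈ 28.106939
|n|² = 484 + 169 + 484 = 1137,  |n| = √1137 ≈ 33.719431
cos θ = 931 / (28.106939 · 33.719431) ≈ 0.98233
θ = arccos(0.98233) ≈ 10.8°

10.8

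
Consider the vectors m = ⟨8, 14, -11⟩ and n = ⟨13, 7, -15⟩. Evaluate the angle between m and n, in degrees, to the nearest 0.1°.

m · n = 8·13 + 14·7 + (-11)·(-15) = 104 + 98 + 165 = 367
|m|² = 64 + 196 + 121 = 381,  |m| = √381 ≈ 19.519221
|n|² = 169 + 49 + 225 = 443,  |n| = √443 ≈ 21.047565
cos θ = 367 / (19.519221 · 21.047565) ≈ 0.89331
θ = arccos(0.89331) ≈ 26.7°

26.7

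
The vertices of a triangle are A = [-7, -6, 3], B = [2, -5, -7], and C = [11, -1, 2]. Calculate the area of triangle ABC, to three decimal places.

89.960

AB = (9, 1, -10),  AC = (18, 5, -1)
i: 1·(-1) - (-10)·5 = -1 - (-50) = 49
j: (-10)·18 - 9·(-1) = -180 - (-9) = -171
k: 9·5 - 1·18 = 45 - 18 = 27
AB × AC = (49, -171, 27)
|AB × AC| = √32371 ≈ 179.9194
area = ½ · 179.9194 ≈ 89.960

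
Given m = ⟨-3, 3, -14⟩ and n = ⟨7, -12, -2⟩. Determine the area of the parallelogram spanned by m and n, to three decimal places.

203.266

i: 3·(-2) - (-14)·(-12) = -6 - 168 = -174
j: (-14)·7 - (-3)·(-2) = -98 - 6 = -104
k: (-3)·(-12) - 3·7 = 36 - 21 = 15
m × n = (-174, -104, 15)
|m × n| = √((-174)² + (-104)² + 15²) = √41317 ≈ 203.2658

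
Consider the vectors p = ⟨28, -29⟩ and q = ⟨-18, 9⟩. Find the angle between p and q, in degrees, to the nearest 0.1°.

p · q = 28·(-18) + (-29)·9 = -504 - 261 = -765
|p|² = 784 + 841 = 1625,  |p| = √1625 ≈ 40.311289
|q|² = 324 + 81 = 405,  |q| = √405 ≈ 20.124612
cos θ = -765 / (40.311289 · 20.124612) ≈ -0.94299
θ = arccos(-0.94299) ≈ 160.6°

160.6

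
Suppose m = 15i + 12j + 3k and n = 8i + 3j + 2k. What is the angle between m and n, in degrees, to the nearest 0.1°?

18.3

m · n = 15·8 + 12·3 + 3·2 = 120 + 36 + 6 = 162
|m|² = 225 + 144 + 9 = 378,  |m| = √378 ≈ 19.442222
|n|² = 64 + 9 + 4 = 77,  |n| = √77 ≈ 8.774964
cos θ = 162 / (19.442222 · 8.774964) ≈ 0.94956
θ = arccos(0.94956) ≈ 18.3°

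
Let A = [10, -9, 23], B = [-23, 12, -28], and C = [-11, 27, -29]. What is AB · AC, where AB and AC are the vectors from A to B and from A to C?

4101

AB = B − A = (-33, 21, -51)
AC = C − A = (-21, 36, -52)
AB · AC = (-33)·(-21) + 21·36 + (-51)·(-52) = 693 + 756 + 2652 = 4101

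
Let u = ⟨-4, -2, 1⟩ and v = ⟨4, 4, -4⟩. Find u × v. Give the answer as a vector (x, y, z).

(4, -12, -8)

i: (-2)·(-4) - 1·4 = 8 - 4 = 4
j: 1·4 - (-4)·(-4) = 4 - 16 = -12
k: (-4)·4 - (-2)·4 = -16 - (-8) = -8
u × v = (4, -12, -8)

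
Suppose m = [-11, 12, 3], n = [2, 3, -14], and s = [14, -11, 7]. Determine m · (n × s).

n × s:
i: 3·7 - (-14)·(-11) = 21 - 154 = -133
j: (-14)·14 - 2·7 = -196 - 14 = -210
k: 2·(-11) - 3·14 = -22 - 42 = -64
n × s = (-133, -210, -64)
m · (n × s) = (-11)·(-133) + 12·(-210) + 3·(-64) = 1463 - 2520 - 192 = -1249

-1249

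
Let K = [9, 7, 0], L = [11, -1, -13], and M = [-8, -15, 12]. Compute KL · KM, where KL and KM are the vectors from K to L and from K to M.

-14

KL = L − K = (2, -8, -13)
KM = M − K = (-17, -22, 12)
KL · KM = 2·(-17) + (-8)·(-22) + (-13)·12 = -34 + 176 - 156 = -14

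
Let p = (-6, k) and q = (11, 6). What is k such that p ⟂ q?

11

p · q = (-6)·11 + k·6 = -66 + 6k
Set equal to 0: 6k = 66, so k = 11.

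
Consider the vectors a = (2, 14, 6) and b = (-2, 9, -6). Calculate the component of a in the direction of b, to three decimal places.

a · b = 2·(-2) + 14·9 + 6·(-6) = -4 + 126 - 36 = 86
|b| = √(4 + 81 + 36) = √121 ≈ 11.0000
comp_b a = 86 / √121 ≈ 7.818

7.818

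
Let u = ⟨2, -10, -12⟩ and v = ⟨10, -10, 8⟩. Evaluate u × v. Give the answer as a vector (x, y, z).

(-200, -136, 80)

i: (-10)·8 - (-12)·(-10) = -80 - 120 = -200
j: (-12)·10 - 2·8 = -120 - 16 = -136
k: 2·(-10) - (-10)·10 = -20 - (-100) = 80
u × v = (-200, -136, 80)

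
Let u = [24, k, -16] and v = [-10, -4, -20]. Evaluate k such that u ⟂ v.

20

u · v = 24·(-10) + k·(-4) + (-16)·(-20) = 80 - 4k
Set equal to 0: -4k = -80, so k = 20.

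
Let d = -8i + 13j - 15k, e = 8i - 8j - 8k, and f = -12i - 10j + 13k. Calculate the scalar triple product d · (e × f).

e × f:
i: (-8)·13 - (-8)·(-10) = -104 - 80 = -184
j: (-8)·(-12) - 8·13 = 96 - 104 = -8
k: 8·(-10) - (-8)·(-12) = -80 - 96 = -176
e × f = (-184, -8, -176)
d · (e × f) = (-8)·(-184) + 13·(-8) + (-15)·(-176) = 1472 - 104 + 2640 = 4008

4008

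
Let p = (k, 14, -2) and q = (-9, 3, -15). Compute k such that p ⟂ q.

8

p · q = k·(-9) + 14·3 + (-2)·(-15) = 72 - 9k
Set equal to 0: -9k = -72, so k = 8.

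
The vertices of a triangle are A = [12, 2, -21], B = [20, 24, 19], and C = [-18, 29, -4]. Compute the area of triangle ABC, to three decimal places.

AB = (8, 22, 40),  AC = (-30, 27, 17)
i: 22·17 - 40·27 = 374 - 1080 = -706
j: 40·(-30) - 8·17 = -1200 - 136 = -1336
k: 8·27 - 22·(-30) = 216 - (-660) = 876
AB × AC = (-706, -1336, 876)
|AB × AC| = √3050708 ≈ 1746.6276
area = ½ · 1746.6276 ≈ 873.314

873.314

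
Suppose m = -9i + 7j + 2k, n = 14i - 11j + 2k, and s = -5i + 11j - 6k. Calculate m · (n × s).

320

n × s:
i: (-11)·(-6) - 2·11 = 66 - 22 = 44
j: 2·(-5) - 14·(-6) = -10 - (-84) = 74
k: 14·11 - (-11)·(-5) = 154 - 55 = 99
n × s = (44, 74, 99)
m · (n × s) = (-9)·44 + 7·74 + 2·99 = -396 + 518 + 198 = 320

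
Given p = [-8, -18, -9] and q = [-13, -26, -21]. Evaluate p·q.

761

p · q = (-8)·(-13) + (-18)·(-26) + (-9)·(-21) = 104 + 468 + 189 = 761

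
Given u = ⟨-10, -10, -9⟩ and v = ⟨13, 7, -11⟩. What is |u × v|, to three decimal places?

291.647

i: (-10)·(-11) - (-9)·7 = 110 - (-63) = 173
j: (-9)·13 - (-10)·(-11) = -117 - 110 = -227
k: (-10)·7 - (-10)·13 = -70 - (-130) = 60
u × v = (173, -227, 60)
|u × v| = √(173² + (-227)² + 60²) = √85058 ≈ 291.6470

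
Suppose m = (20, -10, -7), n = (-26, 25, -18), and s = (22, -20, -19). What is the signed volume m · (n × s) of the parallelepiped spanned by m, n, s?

n × s:
i: 25·(-19) - (-18)·(-20) = -475 - 360 = -835
j: (-18)·22 - (-26)·(-19) = -396 - 494 = -890
k: (-26)·(-20) - 25·22 = 520 - 550 = -30
n × s = (-835, -890, -30)
m · (n × s) = 20·(-835) + (-10)·(-890) + (-7)·(-30) = -16700 + 8900 + 210 = -7590

-7590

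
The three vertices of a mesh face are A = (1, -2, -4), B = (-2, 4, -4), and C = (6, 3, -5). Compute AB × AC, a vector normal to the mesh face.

AB = (-3, 6, 0)
AC = (5, 5, -1)
i: 6·(-1) - 0·5 = -6 - 0 = -6
j: 0·5 - (-3)·(-1) = 0 - 3 = -3
k: (-3)·5 - 6·5 = -15 - 30 = -45
AB × AC = (-6, -3, -45)

(-6, -3, -45)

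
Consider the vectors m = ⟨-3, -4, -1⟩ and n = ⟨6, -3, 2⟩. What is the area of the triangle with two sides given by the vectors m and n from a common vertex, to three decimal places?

i: (-4)·2 - (-1)·(-3) = -8 - 3 = -11
j: (-1)·6 - (-3)·2 = -6 - (-6) = 0
k: (-3)·(-3) - (-4)·6 = 9 - (-24) = 33
m × n = (-11, 0, 33)
|m × n| = √((-11)² + 0² + 33²) = √1210 ≈ 34.7851
area = ½ · 34.7851 ≈ 17.393

17.393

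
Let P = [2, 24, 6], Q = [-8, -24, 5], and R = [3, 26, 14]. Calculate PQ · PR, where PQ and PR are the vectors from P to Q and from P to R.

-114

PQ = Q − P = (-10, -48, -1)
PR = R − P = (1, 2, 8)
PQ · PR = (-10)·1 + (-48)·2 + (-1)·8 = -10 - 96 - 8 = -114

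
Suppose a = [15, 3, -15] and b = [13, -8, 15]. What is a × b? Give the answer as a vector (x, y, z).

(-75, -420, -159)

i: 3·15 - (-15)·(-8) = 45 - 120 = -75
j: (-15)·13 - 15·15 = -195 - 225 = -420
k: 15·(-8) - 3·13 = -120 - 39 = -159
a × b = (-75, -420, -159)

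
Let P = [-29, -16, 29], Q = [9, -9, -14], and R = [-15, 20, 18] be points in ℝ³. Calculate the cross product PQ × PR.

PQ = (38, 7, -43)
PR = (14, 36, -11)
i: 7·(-11) - (-43)·36 = -77 - (-1548) = 1471
j: (-43)·14 - 38·(-11) = -602 - (-418) = -184
k: 38·36 - 7·14 = 1368 - 98 = 1270
PQ × PR = (1471, -184, 1270)

(1471, -184, 1270)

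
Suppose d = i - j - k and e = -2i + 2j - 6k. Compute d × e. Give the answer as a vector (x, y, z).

i: (-1)·(-6) - (-1)·2 = 6 - (-2) = 8
j: (-1)·(-2) - 1·(-6) = 2 - (-6) = 8
k: 1·2 - (-1)·(-2) = 2 - 2 = 0
d × e = (8, 8, 0)

(8, 8, 0)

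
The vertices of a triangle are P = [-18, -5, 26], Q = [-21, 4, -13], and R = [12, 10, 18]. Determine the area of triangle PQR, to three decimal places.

668.586

PQ = (-3, 9, -39),  PR = (30, 15, -8)
i: 9·(-8) - (-39)·15 = -72 - (-585) = 513
j: (-39)·30 - (-3)·(-8) = -1170 - 24 = -1194
k: (-3)·15 - 9·30 = -45 - 270 = -315
PQ × PR = (513, -1194, -315)
|PQ × PR| = √1788030 ≈ 1337.1724
area = ½ · 1337.1724 ≈ 668.586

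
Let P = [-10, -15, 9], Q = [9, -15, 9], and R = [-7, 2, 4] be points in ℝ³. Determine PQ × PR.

PQ = (19, 0, 0)
PR = (3, 17, -5)
i: 0·(-5) - 0·17 = 0 - 0 = 0
j: 0·3 - 19·(-5) = 0 - (-95) = 95
k: 19·17 - 0·3 = 323 - 0 = 323
PQ × PR = (0, 95, 323)

(0, 95, 323)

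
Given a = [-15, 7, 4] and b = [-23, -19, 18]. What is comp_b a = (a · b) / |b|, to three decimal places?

8.151

a · b = (-15)·(-23) + 7·(-19) + 4·18 = 345 - 133 + 72 = 284
|b| = √(529 + 361 + 324) = √1214 ≈ 34.8425
comp_b a = 284 / √1214 ≈ 8.151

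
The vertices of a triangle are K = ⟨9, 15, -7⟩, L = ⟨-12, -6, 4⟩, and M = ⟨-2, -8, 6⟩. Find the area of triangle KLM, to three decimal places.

KL = (-21, -21, 11),  KM = (-11, -23, 13)
i: (-21)·13 - 11·(-23) = -273 - (-253) = -20
j: 11·(-11) - (-21)·13 = -121 - (-273) = 152
k: (-21)·(-23) - (-21)·(-11) = 483 - 231 = 252
KL × KM = (-20, 152, 252)
|KL × KM| = √87008 ≈ 294.9712
area = ½ · 294.9712 ≈ 147.486

147.486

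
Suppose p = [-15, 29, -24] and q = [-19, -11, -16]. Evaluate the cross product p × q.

(-728, 216, 716)

i: 29·(-16) - (-24)·(-11) = -464 - 264 = -728
j: (-24)·(-19) - (-15)·(-16) = 456 - 240 = 216
k: (-15)·(-11) - 29·(-19) = 165 - (-551) = 716
p × q = (-728, 216, 716)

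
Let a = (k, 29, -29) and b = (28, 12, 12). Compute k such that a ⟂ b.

a · b = k·28 + 29·12 + (-29)·12 = 0 + 28k
Set equal to 0: 28k = 0, so k = 0.

0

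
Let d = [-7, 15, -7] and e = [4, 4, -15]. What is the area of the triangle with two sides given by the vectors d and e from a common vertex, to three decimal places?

126.730

i: 15·(-15) - (-7)·4 = -225 - (-28) = -197
j: (-7)·4 - (-7)·(-15) = -28 - 105 = -133
k: (-7)·4 - 15·4 = -28 - 60 = -88
d × e = (-197, -133, -88)
|d × e| = √((-197)² + (-133)² + (-88)²) = √64242 ≈ 253.4601
area = ½ · 253.4601 ≈ 126.730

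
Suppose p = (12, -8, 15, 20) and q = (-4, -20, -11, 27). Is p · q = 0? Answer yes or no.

p · q = 12·(-4) + (-8)·(-20) + 15·(-11) + 20·27 = -48 + 160 - 165 + 540 = 487
Nonzero, so the vectors are not orthogonal.

no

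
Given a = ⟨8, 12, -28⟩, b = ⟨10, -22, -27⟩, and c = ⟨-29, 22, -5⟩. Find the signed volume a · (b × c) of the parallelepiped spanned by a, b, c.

b × c:
i: (-22)·(-5) - (-27)·22 = 110 - (-594) = 704
j: (-27)·(-29) - 10·(-5) = 783 - (-50) = 833
k: 10·22 - (-22)·(-29) = 220 - 638 = -418
b × c = (704, 833, -418)
a · (b × c) = 8·704 + 12·833 + (-28)·(-418) = 5632 + 9996 + 11704 = 27332

27332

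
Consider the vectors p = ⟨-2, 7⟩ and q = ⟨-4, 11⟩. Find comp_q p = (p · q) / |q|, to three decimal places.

7.262

p · q = (-2)·(-4) + 7·11 = 8 + 77 = 85
|q| = √(16 + 121) = √137 ≈ 11.7047
comp_q p = 85 / √137 ≈ 7.262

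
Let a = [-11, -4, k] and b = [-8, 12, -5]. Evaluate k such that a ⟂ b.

a · b = (-11)·(-8) + (-4)·12 + k·(-5) = 40 - 5k
Set equal to 0: -5k = -40, so k = 8.

8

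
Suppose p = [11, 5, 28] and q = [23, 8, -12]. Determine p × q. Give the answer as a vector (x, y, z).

i: 5·(-12) - 28·8 = -60 - 224 = -284
j: 28·23 - 11·(-12) = 644 - (-132) = 776
k: 11·8 - 5·23 = 88 - 115 = -27
p × q = (-284, 776, -27)

(-284, 776, -27)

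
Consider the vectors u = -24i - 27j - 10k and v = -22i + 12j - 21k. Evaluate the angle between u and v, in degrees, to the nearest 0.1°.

70.3

u · v = (-24)·(-22) + (-27)·12 + (-10)·(-21) = 528 - 324 + 210 = 414
|u|² = 576 + 729 + 100 = 1405,  |u| = √1405 ≈ 37.483330
|v|² = 484 + 144 + 441 = 1069,  |v| = √1069 ≈ 32.695565
cos θ = 414 / (37.483330 · 32.695565) ≈ 0.33781
θ = arccos(0.33781) ≈ 70.3°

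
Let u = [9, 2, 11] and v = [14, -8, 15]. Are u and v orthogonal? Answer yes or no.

no

u · v = 9·14 + 2·(-8) + 11·15 = 126 - 16 + 165 = 275
Nonzero, so the vectors are not orthogonal.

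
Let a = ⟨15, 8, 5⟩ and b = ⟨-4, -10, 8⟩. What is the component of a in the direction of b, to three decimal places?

-7.454

a · b = 15·(-4) + 8·(-10) + 5·8 = -60 - 80 + 40 = -100
|b| = √(16 + 100 + 64) = √180 ≈ 13.4164
comp_b a = -100 / √180 ≈ -7.454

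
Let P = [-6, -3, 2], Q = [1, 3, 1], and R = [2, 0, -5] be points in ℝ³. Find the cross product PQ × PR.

PQ = (7, 6, -1)
PR = (8, 3, -7)
i: 6·(-7) - (-1)·3 = -42 - (-3) = -39
j: (-1)·8 - 7·(-7) = -8 - (-49) = 41
k: 7·3 - 6·8 = 21 - 48 = -27
PQ × PR = (-39, 41, -27)

(-39, 41, -27)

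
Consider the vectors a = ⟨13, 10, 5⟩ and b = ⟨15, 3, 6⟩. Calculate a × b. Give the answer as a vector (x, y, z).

i: 10·6 - 5·3 = 60 - 15 = 45
j: 5·15 - 13·6 = 75 - 78 = -3
k: 13·3 - 10·15 = 39 - 150 = -111
a × b = (45, -3, -111)

(45, -3, -111)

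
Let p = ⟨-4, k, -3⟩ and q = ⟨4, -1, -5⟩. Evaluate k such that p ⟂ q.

-1

p · q = (-4)·4 + k·(-1) + (-3)·(-5) = -1 - 1k
Set equal to 0: -1k = 1, so k = -1.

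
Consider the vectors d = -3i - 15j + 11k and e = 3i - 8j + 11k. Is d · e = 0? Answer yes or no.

no

d · e = (-3)·3 + (-15)·(-8) + 11·11 = -9 + 120 + 121 = 232
Nonzero, so the vectors are not orthogonal.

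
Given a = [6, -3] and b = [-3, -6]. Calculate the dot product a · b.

0

a · b = 6·(-3) + (-3)·(-6) = -18 + 18 = 0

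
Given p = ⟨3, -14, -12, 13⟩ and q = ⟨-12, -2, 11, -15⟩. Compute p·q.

p · q = 3·(-12) + (-14)·(-2) + (-12)·11 + 13·(-15) = -36 + 28 - 132 - 195 = -335

-335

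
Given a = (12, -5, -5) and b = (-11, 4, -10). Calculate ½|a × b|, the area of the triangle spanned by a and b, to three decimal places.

94.305

i: (-5)·(-10) - (-5)·4 = 50 - (-20) = 70
j: (-5)·(-11) - 12·(-10) = 55 - (-120) = 175
k: 12·4 - (-5)·(-11) = 48 - 55 = -7
a × b = (70, 175, -7)
|a × b| = √(70² + 175² + (-7)²) = √35574 ≈ 188.6107
area = ½ · 188.6107 ≈ 94.305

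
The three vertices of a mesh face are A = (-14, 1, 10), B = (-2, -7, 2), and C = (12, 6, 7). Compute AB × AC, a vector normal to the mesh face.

AB = (12, -8, -8)
AC = (26, 5, -3)
i: (-8)·(-3) - (-8)·5 = 24 - (-40) = 64
j: (-8)·26 - 12·(-3) = -208 - (-36) = -172
k: 12·5 - (-8)·26 = 60 - (-208) = 268
AB × AC = (64, -172, 268)

(64, -172, 268)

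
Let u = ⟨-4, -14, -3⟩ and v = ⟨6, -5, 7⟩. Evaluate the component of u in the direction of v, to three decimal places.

2.384

u · v = (-4)·6 + (-14)·(-5) + (-3)·7 = -24 + 70 - 21 = 25
|v| = √(36 + 25 + 49) = √110 ≈ 10.4881
comp_v u = 25 / √110 ≈ 2.384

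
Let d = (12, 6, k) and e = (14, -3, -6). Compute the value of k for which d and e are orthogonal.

d · e = 12·14 + 6·(-3) + k·(-6) = 150 - 6k
Set equal to 0: -6k = -150, so k = 25.

25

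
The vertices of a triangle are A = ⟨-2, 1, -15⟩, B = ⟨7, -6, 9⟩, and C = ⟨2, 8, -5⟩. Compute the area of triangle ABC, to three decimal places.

AB = (9, -7, 24),  AC = (4, 7, 10)
i: (-7)·10 - 24·7 = -70 - 168 = -238
j: 24·4 - 9·10 = 96 - 90 = 6
k: 9·7 - (-7)·4 = 63 - (-28) = 91
AB × AC = (-238, 6, 91)
|AB × AC| = √64961 ≈ 254.8745
area = ½ · 254.8745 ≈ 127.437

127.437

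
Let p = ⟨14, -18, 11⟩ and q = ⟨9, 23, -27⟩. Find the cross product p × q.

(233, 477, 484)

i: (-18)·(-27) - 11·23 = 486 - 253 = 233
j: 11·9 - 14·(-27) = 99 - (-378) = 477
k: 14·23 - (-18)·9 = 322 - (-162) = 484
p × q = (233, 477, 484)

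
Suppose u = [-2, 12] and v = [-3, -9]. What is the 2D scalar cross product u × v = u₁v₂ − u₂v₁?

54

(-2)·(-9) - 12·(-3) = 18 - (-36) = 54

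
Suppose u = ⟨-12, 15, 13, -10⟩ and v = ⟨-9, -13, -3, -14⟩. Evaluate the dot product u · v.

14

u · v = (-12)·(-9) + 15·(-13) + 13·(-3) + (-10)·(-14) = 108 - 195 - 39 + 140 = 14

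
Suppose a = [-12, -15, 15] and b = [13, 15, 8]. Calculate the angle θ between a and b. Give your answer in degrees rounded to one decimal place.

120.0

a · b = (-12)·13 + (-15)·15 + 15·8 = -156 - 225 + 120 = -261
|a|² = 144 + 225 + 225 = 594,  |a| = √594 ≈ 24.372115
|b|² = 169 + 225 + 64 = 458,  |b| = √458 ≈ 21.400935
cos θ = -261 / (24.372115 · 21.400935) ≈ -0.50040
θ = arccos(-0.50040) ≈ 120.0°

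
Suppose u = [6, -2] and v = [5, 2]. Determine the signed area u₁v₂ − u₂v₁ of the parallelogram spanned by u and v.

22

6·2 - (-2)·5 = 12 - (-10) = 22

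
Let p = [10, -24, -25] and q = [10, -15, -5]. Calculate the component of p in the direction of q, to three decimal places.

31.270

p · q = 10·10 + (-24)·(-15) + (-25)·(-5) = 100 + 360 + 125 = 585
|q| = √(100 + 225 + 25) = √350 ≈ 18.7083
comp_q p = 585 / √350 ≈ 31.270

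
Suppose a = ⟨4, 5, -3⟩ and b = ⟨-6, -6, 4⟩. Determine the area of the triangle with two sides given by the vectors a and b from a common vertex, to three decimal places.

3.317

i: 5·4 - (-3)·(-6) = 20 - 18 = 2
j: (-3)·(-6) - 4·4 = 18 - 16 = 2
k: 4·(-6) - 5·(-6) = -24 - (-30) = 6
a × b = (2, 2, 6)
|a × b| = √(2² + 2² + 6²) = √44 ≈ 6.6332
area = ½ · 6.6332 ≈ 3.317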